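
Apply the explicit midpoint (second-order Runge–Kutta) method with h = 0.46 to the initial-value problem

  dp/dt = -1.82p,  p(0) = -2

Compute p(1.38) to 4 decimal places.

-0.2704

Midpoint: k1 = f(t_n, p_n); k2 = f(t_n + h/2, p_n + (h/2)·k1); p_{n+1} = p_n + h·k2.
t=0.000000, p=-2.000000:
  k1 = f(0.000000, -2.000000) = 3.640000
  k2 = f(0.230000, -1.162800) = 2.116296
  p ← -2.000000 + 0.46·2.116296 = -1.026504
t=0.460000, p=-1.026504:
  k1 = f(0.460000, -1.026504) = 1.868237
  k2 = f(0.690000, -0.596809) = 1.086193
  p ← -1.026504 + 0.46·1.086193 = -0.526855
t=0.920000, p=-0.526855:
  k1 = f(0.920000, -0.526855) = 0.958876
  k2 = f(1.150000, -0.306314) = 0.557491
  p ← -0.526855 + 0.46·0.557491 = -0.270409
p(1.38) ≈ -0.2704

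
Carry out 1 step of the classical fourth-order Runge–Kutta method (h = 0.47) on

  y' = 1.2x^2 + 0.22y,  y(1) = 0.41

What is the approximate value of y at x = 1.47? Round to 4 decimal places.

1.3659

RK4: k1 = f(x_n, y_n); k2 = f(x_n + h/2, y_n + (h/2)·k1); k3 = f(x_n + h/2, y_n + (h/2)·k2); k4 = f(x_n + h, y_n + h·k3); y_{n+1} = y_n + (h/6)·(k1 + 2k2 + 2k3 + k4).
x=1.000000, y=0.410000:
  k1 = f(1.000000, 0.410000) = 1.290200
  k2 = f(1.235000, 0.713197) = 1.987173
  k3 = f(1.235000, 0.876986) = 2.023207
  k4 = f(1.470000, 1.360907) = 2.892480
  y ← 0.410000 + (0.47/6)·(k1 + 2k2 + 2k3 + k4) = 1.365936
y(1.47) ≈ 1.3659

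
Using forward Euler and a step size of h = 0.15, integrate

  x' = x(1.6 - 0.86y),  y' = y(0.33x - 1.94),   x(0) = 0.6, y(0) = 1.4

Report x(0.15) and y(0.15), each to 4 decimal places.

0.6356, 1.0342

Euler on (x,y): x_{n+1} = x_n + h·x', y_{n+1} = y_n + h·y'.
0.000000: (0.600000, 1.400000); f=(0.237600, -2.438800) → (0.635640, 1.034180)
(x(0.15), y(0.15)) ≈ (0.6356, 1.0342)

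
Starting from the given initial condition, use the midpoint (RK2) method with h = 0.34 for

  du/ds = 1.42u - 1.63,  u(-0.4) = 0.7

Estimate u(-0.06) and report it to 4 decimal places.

Midpoint: k1 = f(s_n, u_n); k2 = f(s_n + h/2, u_n + (h/2)·k1); u_{n+1} = u_n + h·k2.
s=-0.400000, u=0.700000:
  k1 = f(-0.400000, 0.700000) = -0.636000
  k2 = f(-0.230000, 0.591880) = -0.789530
  u ← 0.700000 + 0.34·(-0.789530) = 0.431560
u(-0.06) ≈ 0.4316

0.4316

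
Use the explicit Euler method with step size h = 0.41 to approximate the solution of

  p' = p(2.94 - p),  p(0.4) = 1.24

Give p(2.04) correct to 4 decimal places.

2.9361

Euler: p_{n+1} = p_n + h·f(s_n, p_n).
s=0.400000, p=1.240000: f=2.108000 → p ← 1.240000 + 0.41·2.108000 = 2.104280
s=0.810000, p=2.104280: f=1.758589 → p ← 2.104280 + 0.41·1.758589 = 2.825301
s=1.220000, p=2.825301: f=0.324058 → p ← 2.825301 + 0.41·0.324058 = 2.958165
s=1.630000, p=2.958165: f=-0.053736 → p ← 2.958165 + 0.41·(-0.053736) = 2.936134
p(2.04) ≈ 2.9361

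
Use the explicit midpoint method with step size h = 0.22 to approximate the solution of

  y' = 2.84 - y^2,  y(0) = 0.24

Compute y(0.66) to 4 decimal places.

Midpoint: k1 = f(s_n, y_n); k2 = f(s_n + h/2, y_n + (h/2)·k1); y_{n+1} = y_n + h·k2.
s=0.000000, y=0.240000:
  k1 = f(0.000000, 0.240000) = 2.782400
  k2 = f(0.110000, 0.546064) = 2.541814
  y ← 0.240000 + 0.22·2.541814 = 0.799199
s=0.220000, y=0.799199:
  k1 = f(0.220000, 0.799199) = 2.201281
  k2 = f(0.330000, 1.041340) = 1.755611
  y ← 0.799199 + 0.22·1.755611 = 1.185434
s=0.440000, y=1.185434:
  k1 = f(0.440000, 1.185434) = 1.434747
  k2 = f(0.550000, 1.343256) = 1.035664
  y ← 1.185434 + 0.22·1.035664 = 1.413280
y(0.66) ≈ 1.4133

1.4133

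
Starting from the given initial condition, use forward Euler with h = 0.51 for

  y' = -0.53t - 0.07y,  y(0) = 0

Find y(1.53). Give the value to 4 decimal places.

-0.4086

Euler: y_{n+1} = y_n + h·f(t_n, y_n).
t=0.000000, y=0.000000: f=0.000000 → y ← 0.000000 + 0.51·0.000000 = 0.000000
t=0.510000, y=0.000000: f=-0.270300 → y ← 0.000000 + 0.51·(-0.270300) = -0.137853
t=1.020000, y=-0.137853: f=-0.530950 → y ← -0.137853 + 0.51·(-0.530950) = -0.408638
y(1.53) ≈ -0.4086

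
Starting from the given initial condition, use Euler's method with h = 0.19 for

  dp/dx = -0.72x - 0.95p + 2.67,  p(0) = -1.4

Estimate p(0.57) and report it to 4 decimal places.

Euler: p_{n+1} = p_n + h·f(x_n, p_n).
x=0.000000, p=-1.400000: f=4.000000 → p ← -1.400000 + 0.19·4.000000 = -0.640000
x=0.190000, p=-0.640000: f=3.141200 → p ← -0.640000 + 0.19·3.141200 = -0.043172
x=0.380000, p=-0.043172: f=2.437413 → p ← -0.043172 + 0.19·2.437413 = 0.419937
p(0.57) ≈ 0.4199

0.4199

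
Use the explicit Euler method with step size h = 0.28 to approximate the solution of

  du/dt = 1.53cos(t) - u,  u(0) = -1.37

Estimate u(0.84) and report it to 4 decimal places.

0.3701

Euler: u_{n+1} = u_n + h·f(t_n, u_n).
t=0.000000, u=-1.370000: f=2.900000 → u ← -1.370000 + 0.28·2.900000 = -0.558000
t=0.280000, u=-0.558000: f=2.028415 → u ← -0.558000 + 0.28·2.028415 = 0.009956
t=0.560000, u=0.009956: f=1.286344 → u ← 0.009956 + 0.28·1.286344 = 0.370133
u(0.84) ≈ 0.3701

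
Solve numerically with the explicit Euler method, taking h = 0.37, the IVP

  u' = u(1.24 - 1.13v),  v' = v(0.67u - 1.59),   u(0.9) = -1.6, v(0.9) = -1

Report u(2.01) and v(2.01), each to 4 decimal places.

-6.4091, -0.0034

Euler on (u,v): u_{n+1} = u_n + h·u', v_{n+1} = v_n + h·v'.
0.900000: (-1.600000, -1.000000); f=(-3.792000, 2.662000) → (-3.003040, -0.015060)
1.270000: (-3.003040, -0.015060); f=(-3.774875, 0.054247) → (-4.399744, 0.005011)
1.640000: (-4.399744, 0.005011); f=(-5.430768, -0.022740) → (-6.409128, -0.003403)
(u(2.01), v(2.01)) ≈ (-6.4091, -0.0034)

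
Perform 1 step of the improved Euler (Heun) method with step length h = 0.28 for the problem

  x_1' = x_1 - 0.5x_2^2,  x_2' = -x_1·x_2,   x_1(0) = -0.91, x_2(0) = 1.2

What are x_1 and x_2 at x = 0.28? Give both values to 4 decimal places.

-1.4882, 1.6409

Heun on (x_1,x_2): k1 = f(x_n, state_n); k2 = f(x_n + h, state_n + h·k1); state_{n+1} = state_n + (h/2)·(k1 + k2).
0.000000: (-0.910000, 1.200000)
  k1 = (-1.630000, 1.092000)
  predictor → (-1.366400, 1.505760)
  k2 = (-2.500057, 2.057470)
  → (-1.488208, 1.640926)
(x_1(0.28), x_2(0.28)) ≈ (-1.4882, 1.6409)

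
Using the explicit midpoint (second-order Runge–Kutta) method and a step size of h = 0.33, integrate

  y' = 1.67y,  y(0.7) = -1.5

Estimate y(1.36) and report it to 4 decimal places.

Midpoint: k1 = f(t_n, y_n); k2 = f(t_n + h/2, y_n + (h/2)·k1); y_{n+1} = y_n + h·k2.
t=0.700000, y=-1.500000:
  k1 = f(0.700000, -1.500000) = -2.505000
  k2 = f(0.865000, -1.913325) = -3.195253
  y ← -1.500000 + 0.33·(-3.195253) = -2.554433
t=1.030000, y=-2.554433:
  k1 = f(1.030000, -2.554433) = -4.265904
  k2 = f(1.195000, -3.258308) = -5.441374
  y ← -2.554433 + 0.33·(-5.441374) = -4.350087
y(1.36) ≈ -4.3501

-4.3501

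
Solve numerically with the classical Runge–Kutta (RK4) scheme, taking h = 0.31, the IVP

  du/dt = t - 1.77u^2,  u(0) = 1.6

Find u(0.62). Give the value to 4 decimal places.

RK4: k1 = f(t_n, u_n); k2 = f(t_n + h/2, u_n + (h/2)·k1); k3 = f(t_n + h/2, u_n + (h/2)·k2); k4 = f(t_n + h, u_n + h·k3); u_{n+1} = u_n + (h/6)·(k1 + 2k2 + 2k3 + k4).
t=0.000000, u=1.600000:
  k1 = f(0.000000, 1.600000) = -4.531200
  k2 = f(0.155000, 0.897664) = -1.271267
  k3 = f(0.155000, 1.402954) = -3.328853
  k4 = f(0.310000, 0.568055) = -0.261156
  u ← 1.600000 + (0.31/6)·(k1 + 2k2 + 2k3 + k4) = 0.877049
t=0.310000, u=0.877049:
  k1 = f(0.310000, 0.877049) = -1.051511
  k2 = f(0.465000, 0.714065) = -0.437503
  k3 = f(0.465000, 0.809236) = -0.694108
  k4 = f(0.620000, 0.661876) = -0.155401
  u ← 0.877049 + (0.31/6)·(k1 + 2k2 + 2k3 + k4) = 0.697759
u(0.62) ≈ 0.6978

0.6978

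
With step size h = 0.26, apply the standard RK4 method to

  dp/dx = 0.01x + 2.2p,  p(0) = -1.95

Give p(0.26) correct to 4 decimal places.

-3.4535

RK4: k1 = f(x_n, p_n); k2 = f(x_n + h/2, p_n + (h/2)·k1); k3 = f(x_n + h/2, p_n + (h/2)·k2); k4 = f(x_n + h, p_n + h·k3); p_{n+1} = p_n + (h/6)·(k1 + 2k2 + 2k3 + k4).
x=0.000000, p=-1.950000:
  k1 = f(0.000000, -1.950000) = -4.290000
  k2 = f(0.130000, -2.507700) = -5.515640
  k3 = f(0.130000, -2.667033) = -5.866173
  k4 = f(0.260000, -3.475205) = -7.642851
  p ← -1.950000 + (0.26/6)·(k1 + 2k2 + 2k3 + k4) = -3.453514
p(0.26) ≈ -3.4535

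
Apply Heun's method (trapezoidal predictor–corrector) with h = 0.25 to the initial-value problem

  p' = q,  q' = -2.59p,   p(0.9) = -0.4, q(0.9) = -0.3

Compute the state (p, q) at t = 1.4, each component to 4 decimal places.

Heun on (p,q): k1 = f(t_n, state_n); k2 = f(t_n + h, state_n + h·k1); state_{n+1} = state_n + (h/2)·(k1 + k2).
0.900000: (-0.400000, -0.300000)
  k1 = (-0.300000, 1.036000)
  predictor → (-0.475000, -0.041000)
  k2 = (-0.041000, 1.230250)
  → (-0.442625, -0.016719)
1.150000: (-0.442625, -0.016719)
  k1 = (-0.016719, 1.146399)
  predictor → (-0.446805, 0.269881)
  k2 = (0.269881, 1.157224)
  → (-0.410980, 0.271234)
(p(1.4), q(1.4)) ≈ (-0.4110, 0.2712)

-0.4110, 0.2712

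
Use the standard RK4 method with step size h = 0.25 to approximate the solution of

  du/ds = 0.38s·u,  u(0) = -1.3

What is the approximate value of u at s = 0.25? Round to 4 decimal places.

-1.3155

RK4: k1 = f(s_n, u_n); k2 = f(s_n + h/2, u_n + (h/2)·k1); k3 = f(s_n + h/2, u_n + (h/2)·k2); k4 = f(s_n + h, u_n + h·k3); u_{n+1} = u_n + (h/6)·(k1 + 2k2 + 2k3 + k4).
s=0.000000, u=-1.300000:
  k1 = f(0.000000, -1.300000) = 0.000000
  k2 = f(0.125000, -1.300000) = -0.061750
  k3 = f(0.125000, -1.307719) = -0.062117
  k4 = f(0.250000, -1.315529) = -0.124975
  u ← -1.300000 + (0.25/6)·(k1 + 2k2 + 2k3 + k4) = -1.315530
u(0.25) ≈ -1.3155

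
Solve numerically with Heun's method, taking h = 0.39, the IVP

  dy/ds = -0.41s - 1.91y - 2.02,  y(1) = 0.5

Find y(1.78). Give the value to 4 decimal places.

Heun: k1 = f(s_n, y_n); k2 = f(s_n + h, y_n + h·k1); y_{n+1} = y_n + (h/2)·(k1 + k2).
s=1.000000, y=0.500000:
  k1 = f(1.000000, 0.500000) = -3.385000
  k2 = f(1.390000, -0.820150) = -1.023414
  y ← 0.500000 + (0.39/2)·(-3.385000 + (-1.023414)) = -0.359641
s=1.390000, y=-0.359641:
  k1 = f(1.390000, -0.359641) = -1.902986
  k2 = f(1.780000, -1.101805) = -0.645352
  y ← -0.359641 + (0.39/2)·(-1.902986 + (-0.645352)) = -0.856567
y(1.78) ≈ -0.8566

-0.8566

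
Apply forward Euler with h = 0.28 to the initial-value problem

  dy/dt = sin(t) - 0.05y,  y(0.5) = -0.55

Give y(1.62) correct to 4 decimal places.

Euler: y_{n+1} = y_n + h·f(t_n, y_n).
t=0.500000, y=-0.550000: f=0.506926 → y ← -0.550000 + 0.28·0.506926 = -0.408061
t=0.780000, y=-0.408061: f=0.723682 → y ← -0.408061 + 0.28·0.723682 = -0.205430
t=1.060000, y=-0.205430: f=0.882627 → y ← -0.205430 + 0.28·0.882627 = 0.041706
t=1.340000, y=0.041706: f=0.971399 → y ← 0.041706 + 0.28·0.971399 = 0.313698
y(1.62) ≈ 0.3137

0.3137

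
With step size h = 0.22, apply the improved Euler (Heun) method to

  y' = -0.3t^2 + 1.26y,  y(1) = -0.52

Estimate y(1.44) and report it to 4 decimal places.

-1.1513

Heun: k1 = f(t_n, y_n); k2 = f(t_n + h, y_n + h·k1); y_{n+1} = y_n + (h/2)·(k1 + k2).
t=1.000000, y=-0.520000:
  k1 = f(1.000000, -0.520000) = -0.955200
  k2 = f(1.220000, -0.730144) = -1.366501
  y ← -0.520000 + (0.22/2)·(-0.955200 + (-1.366501)) = -0.775387
t=1.220000, y=-0.775387:
  k1 = f(1.220000, -0.775387) = -1.423508
  k2 = f(1.440000, -1.088559) = -1.993664
  y ← -0.775387 + (0.22/2)·(-1.423508 + (-1.993664)) = -1.151276
y(1.44) ≈ -1.1513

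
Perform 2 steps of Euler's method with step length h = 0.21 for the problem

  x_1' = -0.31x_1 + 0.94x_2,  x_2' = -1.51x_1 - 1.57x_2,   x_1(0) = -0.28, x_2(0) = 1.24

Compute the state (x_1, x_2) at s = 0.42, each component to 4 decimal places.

Euler on (x_1,x_2): x_1_{n+1} = x_1_n + h·x_1', x_2_{n+1} = x_2_n + h·x_2'.
0.000000: (-0.280000, 1.240000); f=(1.252400, -1.524000) → (-0.016996, 0.919960)
0.210000: (-0.016996, 0.919960); f=(0.870031, -1.418673) → (0.165711, 0.622039)
(x_1(0.42), x_2(0.42)) ≈ (0.1657, 0.6220)

0.1657, 0.6220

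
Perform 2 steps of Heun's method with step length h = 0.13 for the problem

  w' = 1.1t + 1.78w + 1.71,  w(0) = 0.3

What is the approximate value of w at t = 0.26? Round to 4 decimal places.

Heun: k1 = f(t_n, w_n); k2 = f(t_n + h, w_n + h·k1); w_{n+1} = w_n + (h/2)·(k1 + k2).
t=0.000000, w=0.300000:
  k1 = f(0.000000, 0.300000) = 2.244000
  k2 = f(0.130000, 0.591720) = 2.906262
  w ← 0.300000 + (0.13/2)·(2.244000 + 2.906262) = 0.634767
t=0.130000, w=0.634767:
  k1 = f(0.130000, 0.634767) = 2.982885
  k2 = f(0.260000, 1.022542) = 3.816125
  w ← 0.634767 + (0.13/2)·(2.982885 + 3.816125) = 1.076703
w(0.26) ≈ 1.0767

1.0767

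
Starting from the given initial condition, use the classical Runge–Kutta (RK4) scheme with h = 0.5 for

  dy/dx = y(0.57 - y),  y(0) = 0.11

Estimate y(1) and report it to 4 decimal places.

RK4: k1 = f(x_n, y_n); k2 = f(x_n + h/2, y_n + (h/2)·k1); k3 = f(x_n + h/2, y_n + (h/2)·k2); k4 = f(x_n + h, y_n + h·k3); y_{n+1} = y_n + (h/6)·(k1 + 2k2 + 2k3 + k4).
x=0.000000, y=0.110000:
  k1 = f(0.000000, 0.110000) = 0.050600
  k2 = f(0.250000, 0.122650) = 0.054867
  k3 = f(0.250000, 0.123717) = 0.055213
  k4 = f(0.500000, 0.137606) = 0.059500
  y ← 0.110000 + (0.5/6)·(k1 + 2k2 + 2k3 + k4) = 0.137522
x=0.500000, y=0.137522:
  k1 = f(0.500000, 0.137522) = 0.059475
  k2 = f(0.750000, 0.152391) = 0.063640
  k3 = f(0.750000, 0.153432) = 0.063915
  k4 = f(1.000000, 0.169479) = 0.067880
  y ← 0.137522 + (0.5/6)·(k1 + 2k2 + 2k3 + k4) = 0.169394
y(1) ≈ 0.1694

0.1694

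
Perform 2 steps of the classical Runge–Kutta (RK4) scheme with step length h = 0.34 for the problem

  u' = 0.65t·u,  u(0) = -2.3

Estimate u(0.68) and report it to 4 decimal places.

-2.6730

RK4: k1 = f(t_n, u_n); k2 = f(t_n + h/2, u_n + (h/2)·k1); k3 = f(t_n + h/2, u_n + (h/2)·k2); k4 = f(t_n + h, u_n + h·k3); u_{n+1} = u_n + (h/6)·(k1 + 2k2 + 2k3 + k4).
t=0.000000, u=-2.300000:
  k1 = f(0.000000, -2.300000) = 0.000000
  k2 = f(0.170000, -2.300000) = -0.254150
  k3 = f(0.170000, -2.343205) = -0.258924
  k4 = f(0.340000, -2.388034) = -0.527756
  u ← -2.300000 + (0.34/6)·(k1 + 2k2 + 2k3 + k4) = -2.388055
t=0.340000, u=-2.388055:
  k1 = f(0.340000, -2.388055) = -0.527760
  k2 = f(0.510000, -2.477774) = -0.821382
  k3 = f(0.510000, -2.527689) = -0.837929
  k4 = f(0.680000, -2.672950) = -1.181444
  u ← -2.388055 + (0.34/6)·(k1 + 2k2 + 2k3 + k4) = -2.672965
u(0.68) ≈ -2.6730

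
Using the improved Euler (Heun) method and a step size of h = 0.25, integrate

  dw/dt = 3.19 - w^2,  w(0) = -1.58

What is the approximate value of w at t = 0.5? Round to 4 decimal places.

Heun: k1 = f(t_n, w_n); k2 = f(t_n + h, w_n + h·k1); w_{n+1} = w_n + (h/2)·(k1 + k2).
t=0.000000, w=-1.580000:
  k1 = f(0.000000, -1.580000) = 0.693600
  k2 = f(0.250000, -1.406600) = 1.211476
  w ← -1.580000 + (0.25/2)·(0.693600 + 1.211476) = -1.341865
t=0.250000, w=-1.341865:
  k1 = f(0.250000, -1.341865) = 1.389397
  k2 = f(0.500000, -0.994516) = 2.200938
  w ← -1.341865 + (0.25/2)·(1.389397 + 2.200938) = -0.893074
w(0.5) ≈ -0.8931

-0.8931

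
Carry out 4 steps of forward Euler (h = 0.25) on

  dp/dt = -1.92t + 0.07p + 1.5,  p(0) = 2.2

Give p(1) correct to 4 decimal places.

3.1695

Euler: p_{n+1} = p_n + h·f(t_n, p_n).
t=0.000000, p=2.200000: f=1.654000 → p ← 2.200000 + 0.25·1.654000 = 2.613500
t=0.250000, p=2.613500: f=1.202945 → p ← 2.613500 + 0.25·1.202945 = 2.914236
t=0.500000, p=2.914236: f=0.743997 → p ← 2.914236 + 0.25·0.743997 = 3.100235
t=0.750000, p=3.100235: f=0.277016 → p ← 3.100235 + 0.25·0.277016 = 3.169490
p(1) ≈ 3.1695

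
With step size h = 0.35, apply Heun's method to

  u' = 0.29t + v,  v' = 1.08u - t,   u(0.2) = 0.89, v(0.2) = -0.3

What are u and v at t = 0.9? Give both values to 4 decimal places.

Heun on (u,v): k1 = f(t_n, state_n); k2 = f(t_n + h, state_n + h·k1); state_{n+1} = state_n + (h/2)·(k1 + k2).
0.200000: (0.890000, -0.300000)
  k1 = (-0.242000, 0.761200)
  predictor → (0.805300, -0.033580)
  k2 = (0.125920, 0.319724)
  → (0.869686, -0.110838)
0.550000: (0.869686, -0.110838)
  k1 = (0.048662, 0.389261)
  predictor → (0.886718, 0.025403)
  k2 = (0.286403, 0.057655)
  → (0.928322, -0.032628)
(u(0.9), v(0.9)) ≈ (0.9283, -0.0326)

0.9283, -0.0326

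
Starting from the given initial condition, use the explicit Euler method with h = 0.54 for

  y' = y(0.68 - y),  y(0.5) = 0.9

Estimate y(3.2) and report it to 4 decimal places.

Euler: y_{n+1} = y_n + h·f(s_n, y_n).
s=0.500000, y=0.900000: f=-0.198000 → y ← 0.900000 + 0.54·(-0.198000) = 0.793080
s=1.040000, y=0.793080: f=-0.089681 → y ← 0.793080 + 0.54·(-0.089681) = 0.744652
s=1.580000, y=0.744652: f=-0.048143 → y ← 0.744652 + 0.54·(-0.048143) = 0.718655
s=2.120000, y=0.718655: f=-0.027779 → y ← 0.718655 + 0.54·(-0.027779) = 0.703654
s=2.660000, y=0.703654: f=-0.016644 → y ← 0.703654 + 0.54·(-0.016644) = 0.694666
y(3.2) ≈ 0.6947

0.6947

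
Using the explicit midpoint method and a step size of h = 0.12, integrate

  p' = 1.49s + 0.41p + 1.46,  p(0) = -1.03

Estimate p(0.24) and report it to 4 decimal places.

Midpoint: k1 = f(s_n, p_n); k2 = f(s_n + h/2, p_n + (h/2)·k1); p_{n+1} = p_n + h·k2.
s=0.000000, p=-1.030000:
  k1 = f(0.000000, -1.030000) = 1.037700
  k2 = f(0.060000, -0.967738) = 1.152627
  p ← -1.030000 + 0.12·1.152627 = -0.891685
s=0.120000, p=-0.891685:
  k1 = f(0.120000, -0.891685) = 1.273209
  k2 = f(0.180000, -0.815292) = 1.393930
  p ← -0.891685 + 0.12·1.393930 = -0.724413
p(0.24) ≈ -0.7244

-0.7244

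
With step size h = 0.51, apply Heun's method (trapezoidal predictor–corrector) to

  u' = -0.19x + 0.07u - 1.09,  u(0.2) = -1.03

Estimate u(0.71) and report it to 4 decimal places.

Heun: k1 = f(x_n, u_n); k2 = f(x_n + h, u_n + h·k1); u_{n+1} = u_n + (h/2)·(k1 + k2).
x=0.200000, u=-1.030000:
  k1 = f(0.200000, -1.030000) = -1.200100
  k2 = f(0.710000, -1.642051) = -1.339844
  u ← -1.030000 + (0.51/2)·(-1.200100 + (-1.339844)) = -1.677686
u(0.71) ≈ -1.6777

-1.6777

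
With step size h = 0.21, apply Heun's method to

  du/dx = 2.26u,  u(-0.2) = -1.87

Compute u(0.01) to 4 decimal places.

-2.9681

Heun: k1 = f(x_n, u_n); k2 = f(x_n + h, u_n + h·k1); u_{n+1} = u_n + (h/2)·(k1 + k2).
x=-0.200000, u=-1.870000:
  k1 = f(-0.200000, -1.870000) = -4.226200
  k2 = f(0.010000, -2.757502) = -6.231955
  u ← -1.870000 + (0.21/2)·(-4.226200 + (-6.231955)) = -2.968106
u(0.01) ≈ -2.9681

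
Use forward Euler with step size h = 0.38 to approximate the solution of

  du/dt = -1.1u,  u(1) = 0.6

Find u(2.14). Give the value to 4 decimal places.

Euler: u_{n+1} = u_n + h·f(t_n, u_n).
t=1.000000, u=0.600000: f=-0.660000 → u ← 0.600000 + 0.38·(-0.660000) = 0.349200
t=1.380000, u=0.349200: f=-0.384120 → u ← 0.349200 + 0.38·(-0.384120) = 0.203234
t=1.760000, u=0.203234: f=-0.223558 → u ← 0.203234 + 0.38·(-0.223558) = 0.118282
u(2.14) ≈ 0.1183

0.1183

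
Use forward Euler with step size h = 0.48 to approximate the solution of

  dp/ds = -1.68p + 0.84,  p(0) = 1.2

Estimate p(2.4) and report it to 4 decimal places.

0.5002

Euler: p_{n+1} = p_n + h·f(s_n, p_n).
s=0.000000, p=1.200000: f=-1.176000 → p ← 1.200000 + 0.48·(-1.176000) = 0.635520
s=0.480000, p=0.635520: f=-0.227674 → p ← 0.635520 + 0.48·(-0.227674) = 0.526237
s=0.960000, p=0.526237: f=-0.044078 → p ← 0.526237 + 0.48·(-0.044078) = 0.505079
s=1.440000, p=0.505079: f=-0.008533 → p ← 0.505079 + 0.48·(-0.008533) = 0.500983
s=1.920000, p=0.500983: f=-0.001652 → p ← 0.500983 + 0.48·(-0.001652) = 0.500190
p(2.4) ≈ 0.5002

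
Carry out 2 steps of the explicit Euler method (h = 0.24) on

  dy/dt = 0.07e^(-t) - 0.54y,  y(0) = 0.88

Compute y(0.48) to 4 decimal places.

Euler: y_{n+1} = y_n + h·f(t_n, y_n).
t=0.000000, y=0.880000: f=-0.405200 → y ← 0.880000 + 0.24·(-0.405200) = 0.782752
t=0.240000, y=0.782752: f=-0.367622 → y ← 0.782752 + 0.24·(-0.367622) = 0.694523
y(0.48) ≈ 0.6945

0.6945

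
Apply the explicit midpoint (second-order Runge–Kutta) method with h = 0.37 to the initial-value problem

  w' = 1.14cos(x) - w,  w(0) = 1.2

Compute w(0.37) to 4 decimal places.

Midpoint: k1 = f(x_n, w_n); k2 = f(x_n + h/2, w_n + (h/2)·k1); w_{n+1} = w_n + h·k2.
x=0.000000, w=1.200000:
  k1 = f(0.000000, 1.200000) = -0.060000
  k2 = f(0.185000, 1.188900) = -0.068353
  w ← 1.200000 + 0.37·(-0.068353) = 1.174710
w(0.37) ≈ 1.1747

1.1747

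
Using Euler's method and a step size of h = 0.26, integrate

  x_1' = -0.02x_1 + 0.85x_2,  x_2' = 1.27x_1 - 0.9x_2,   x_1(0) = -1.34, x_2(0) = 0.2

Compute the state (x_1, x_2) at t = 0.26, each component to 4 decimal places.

-1.2888, -0.2893

Euler on (x_1,x_2): x_1_{n+1} = x_1_n + h·x_1', x_2_{n+1} = x_2_n + h·x_2'.
0.000000: (-1.340000, 0.200000); f=(0.196800, -1.881800) → (-1.288832, -0.289268)
(x_1(0.26), x_2(0.26)) ≈ (-1.2888, -0.2893)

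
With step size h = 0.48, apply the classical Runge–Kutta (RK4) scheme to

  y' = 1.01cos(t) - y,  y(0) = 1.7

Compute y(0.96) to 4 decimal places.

1.1609

RK4: k1 = f(t_n, y_n); k2 = f(t_n + h/2, y_n + (h/2)·k1); k3 = f(t_n + h/2, y_n + (h/2)·k2); k4 = f(t_n + h, y_n + h·k3); y_{n+1} = y_n + (h/6)·(k1 + 2k2 + 2k3 + k4).
t=0.000000, y=1.700000:
  k1 = f(0.000000, 1.700000) = -0.690000
  k2 = f(0.240000, 1.534400) = -0.553349
  k3 = f(0.240000, 1.567196) = -0.586145
  k4 = f(0.480000, 1.418650) = -0.522786
  y ← 1.700000 + (0.48/6)·(k1 + 2k2 + 2k3 + k4) = 1.420658
t=0.480000, y=1.420658:
  k1 = f(0.480000, 1.420658) = -0.524793
  k2 = f(0.720000, 1.294708) = -0.535384
  k3 = f(0.720000, 1.292166) = -0.532842
  k4 = f(0.960000, 1.164894) = -0.585639
  y ← 1.420658 + (0.48/6)·(k1 + 2k2 + 2k3 + k4) = 1.160907
y(0.96) ≈ 1.1609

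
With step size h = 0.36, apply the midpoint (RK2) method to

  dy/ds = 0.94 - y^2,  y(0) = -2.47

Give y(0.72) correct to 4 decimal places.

Midpoint: k1 = f(s_n, y_n); k2 = f(s_n + h/2, y_n + (h/2)·k1); y_{n+1} = y_n + h·k2.
s=0.000000, y=-2.470000:
  k1 = f(0.000000, -2.470000) = -5.160900
  k2 = f(0.180000, -3.398962) = -10.612943
  y ← -2.470000 + 0.36·(-10.612943) = -6.290659
s=0.360000, y=-6.290659:
  k1 = f(0.360000, -6.290659) = -38.632395
  k2 = f(0.540000, -13.244491) = -174.476529
  y ← -6.290659 + 0.36·(-174.476529) = -69.102210
y(0.72) ≈ -69.1022

-69.1022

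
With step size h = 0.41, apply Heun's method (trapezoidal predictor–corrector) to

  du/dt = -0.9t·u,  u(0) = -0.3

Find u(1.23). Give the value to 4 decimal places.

Heun: k1 = f(t_n, u_n); k2 = f(t_n + h, u_n + h·k1); u_{n+1} = u_n + (h/2)·(k1 + k2).
t=0.000000, u=-0.300000:
  k1 = f(0.000000, -0.300000) = 0.000000
  k2 = f(0.410000, -0.300000) = 0.110700
  u ← -0.300000 + (0.41/2)·(0.000000 + 0.110700) = -0.277307
t=0.410000, u=-0.277307:
  k1 = f(0.410000, -0.277307) = 0.102326
  k2 = f(0.820000, -0.235353) = 0.173690
  u ← -0.277307 + (0.41/2)·(0.102326 + 0.173690) = -0.220723
t=0.820000, u=-0.220723:
  k1 = f(0.820000, -0.220723) = 0.162894
  k2 = f(1.230000, -0.153937) = 0.170408
  u ← -0.220723 + (0.41/2)·(0.162894 + 0.170408) = -0.152396
u(1.23) ≈ -0.1524

-0.1524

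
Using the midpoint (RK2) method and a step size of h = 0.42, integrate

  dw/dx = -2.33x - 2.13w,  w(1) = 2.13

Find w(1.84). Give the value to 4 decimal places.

Midpoint: k1 = f(x_n, w_n); k2 = f(x_n + h/2, w_n + (h/2)·k1); w_{n+1} = w_n + h·k2.
x=1.000000, w=2.130000:
  k1 = f(1.000000, 2.130000) = -6.866900
  k2 = f(1.210000, 0.687951) = -4.284636
  w ← 2.130000 + 0.42·(-4.284636) = 0.330453
x=1.420000, w=0.330453:
  k1 = f(1.420000, 0.330453) = -4.012465
  k2 = f(1.630000, -0.512165) = -2.706989
  w ← 0.330453 + 0.42·(-2.706989) = -0.806483
w(1.84) ≈ -0.8065

-0.8065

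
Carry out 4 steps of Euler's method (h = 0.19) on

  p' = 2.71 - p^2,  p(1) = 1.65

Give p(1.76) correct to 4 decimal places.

1.6463

Euler: p_{n+1} = p_n + h·f(x_n, p_n).
x=1.000000, p=1.650000: f=-0.012500 → p ← 1.650000 + 0.19·(-0.012500) = 1.647625
x=1.190000, p=1.647625: f=-0.004668 → p ← 1.647625 + 0.19·(-0.004668) = 1.646738
x=1.380000, p=1.646738: f=-0.001746 → p ← 1.646738 + 0.19·(-0.001746) = 1.646406
x=1.570000, p=1.646406: f=-0.000654 → p ← 1.646406 + 0.19·(-0.000654) = 1.646282
p(1.76) ≈ 1.6463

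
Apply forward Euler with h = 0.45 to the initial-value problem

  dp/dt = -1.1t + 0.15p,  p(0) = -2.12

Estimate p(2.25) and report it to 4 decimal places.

-5.3218

Euler: p_{n+1} = p_n + h·f(t_n, p_n).
t=0.000000, p=-2.120000: f=-0.318000 → p ← -2.120000 + 0.45·(-0.318000) = -2.263100
t=0.450000, p=-2.263100: f=-0.834465 → p ← -2.263100 + 0.45·(-0.834465) = -2.638609
t=0.900000, p=-2.638609: f=-1.385791 → p ← -2.638609 + 0.45·(-1.385791) = -3.262215
t=1.350000, p=-3.262215: f=-1.974332 → p ← -3.262215 + 0.45·(-1.974332) = -4.150665
t=1.800000, p=-4.150665: f=-2.602600 → p ← -4.150665 + 0.45·(-2.602600) = -5.321835
p(2.25) ≈ -5.3218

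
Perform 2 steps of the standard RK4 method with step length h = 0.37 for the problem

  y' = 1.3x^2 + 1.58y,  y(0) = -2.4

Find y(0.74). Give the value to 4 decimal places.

-7.4796

RK4: k1 = f(x_n, y_n); k2 = f(x_n + h/2, y_n + (h/2)·k1); k3 = f(x_n + h/2, y_n + (h/2)·k2); k4 = f(x_n + h, y_n + h·k3); y_{n+1} = y_n + (h/6)·(k1 + 2k2 + 2k3 + k4).
x=0.000000, y=-2.400000:
  k1 = f(0.000000, -2.400000) = -3.792000
  k2 = f(0.185000, -3.101520) = -4.855909
  k3 = f(0.185000, -3.298343) = -5.166890
  k4 = f(0.370000, -4.311749) = -6.634594
  y ← -2.400000 + (0.37/6)·(k1 + 2k2 + 2k3 + k4) = -4.279118
x=0.370000, y=-4.279118:
  k1 = f(0.370000, -4.279118) = -6.583037
  k2 = f(0.555000, -5.496980) = -8.284796
  k3 = f(0.555000, -5.811806) = -8.782221
  k4 = f(0.740000, -7.528540) = -11.183213
  y ← -4.279118 + (0.37/6)·(k1 + 2k2 + 2k3 + k4) = -7.479636
y(0.74) ≈ -7.4796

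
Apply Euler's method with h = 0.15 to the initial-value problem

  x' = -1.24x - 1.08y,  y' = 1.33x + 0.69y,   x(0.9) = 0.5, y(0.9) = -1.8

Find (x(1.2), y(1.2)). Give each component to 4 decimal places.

0.8743, -1.9424

Euler on (x,y): x_{n+1} = x_n + h·x', y_{n+1} = y_n + h·y'.
0.900000: (0.500000, -1.800000); f=(1.324000, -0.577000) → (0.698600, -1.886550)
1.050000: (0.698600, -1.886550); f=(1.171210, -0.372581) → (0.874281, -1.942437)
(x(1.2), y(1.2)) ≈ (0.8743, -1.9424)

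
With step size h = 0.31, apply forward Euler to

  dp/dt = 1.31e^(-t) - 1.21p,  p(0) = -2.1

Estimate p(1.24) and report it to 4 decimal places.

0.1919

Euler: p_{n+1} = p_n + h·f(t_n, p_n).
t=0.000000, p=-2.100000: f=3.851000 → p ← -2.100000 + 0.31·3.851000 = -0.906190
t=0.310000, p=-0.906190: f=2.057305 → p ← -0.906190 + 0.31·2.057305 = -0.268425
t=0.620000, p=-0.268425: f=1.029502 → p ← -0.268425 + 0.31·1.029502 = 0.050720
t=0.930000, p=0.050720: f=0.455494 → p ← 0.050720 + 0.31·0.455494 = 0.191923
p(1.24) ≈ 0.1919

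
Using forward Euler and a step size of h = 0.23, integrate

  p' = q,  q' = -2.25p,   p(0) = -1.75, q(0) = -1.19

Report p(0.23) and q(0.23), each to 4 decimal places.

-2.0237, -0.2844

Euler on (p,q): p_{n+1} = p_n + h·p', q_{n+1} = q_n + h·q'.
0.000000: (-1.750000, -1.190000); f=(-1.190000, 3.937500) → (-2.023700, -0.284375)
(p(0.23), q(0.23)) ≈ (-2.0237, -0.2844)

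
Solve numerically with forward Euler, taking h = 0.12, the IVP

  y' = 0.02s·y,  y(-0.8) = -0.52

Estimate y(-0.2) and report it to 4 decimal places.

-0.5165

Euler: y_{n+1} = y_n + h·f(s_n, y_n).
s=-0.800000, y=-0.520000: f=0.008320 → y ← -0.520000 + 0.12·0.008320 = -0.519002
s=-0.680000, y=-0.519002: f=0.007058 → y ← -0.519002 + 0.12·0.007058 = -0.518155
s=-0.560000, y=-0.518155: f=0.005803 → y ← -0.518155 + 0.12·0.005803 = -0.517458
s=-0.440000, y=-0.517458: f=0.004554 → y ← -0.517458 + 0.12·0.004554 = -0.516912
s=-0.320000, y=-0.516912: f=0.003308 → y ← -0.516912 + 0.12·0.003308 = -0.516515
y(-0.2) ≈ -0.5165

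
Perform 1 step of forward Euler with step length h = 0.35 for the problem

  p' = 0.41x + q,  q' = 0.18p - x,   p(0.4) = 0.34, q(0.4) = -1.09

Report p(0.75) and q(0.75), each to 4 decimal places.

0.0159, -1.2086

Euler on (p,q): p_{n+1} = p_n + h·p', q_{n+1} = q_n + h·q'.
0.400000: (0.340000, -1.090000); f=(-0.926000, -0.338800) → (0.015900, -1.208580)
(p(0.75), q(0.75)) ≈ (0.0159, -1.2086)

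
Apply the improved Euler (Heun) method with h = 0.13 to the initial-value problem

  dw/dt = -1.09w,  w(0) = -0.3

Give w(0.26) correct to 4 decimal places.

-0.2262

Heun: k1 = f(t_n, w_n); k2 = f(t_n + h, w_n + h·k1); w_{n+1} = w_n + (h/2)·(k1 + k2).
t=0.000000, w=-0.300000:
  k1 = f(0.000000, -0.300000) = 0.327000
  k2 = f(0.130000, -0.257490) = 0.280664
  w ← -0.300000 + (0.13/2)·(0.327000 + 0.280664) = -0.260502
t=0.130000, w=-0.260502:
  k1 = f(0.130000, -0.260502) = 0.283947
  k2 = f(0.260000, -0.223589) = 0.243712
  w ← -0.260502 + (0.13/2)·(0.283947 + 0.243712) = -0.226204
w(0.26) ≈ -0.2262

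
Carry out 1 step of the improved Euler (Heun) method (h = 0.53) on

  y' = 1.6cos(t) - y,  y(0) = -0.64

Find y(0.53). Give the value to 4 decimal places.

0.1744

Heun: k1 = f(t_n, y_n); k2 = f(t_n + h, y_n + h·k1); y_{n+1} = y_n + (h/2)·(k1 + k2).
t=0.000000, y=-0.640000:
  k1 = f(0.000000, -0.640000) = 2.240000
  k2 = f(0.530000, 0.547200) = 0.833291
  y ← -0.640000 + (0.53/2)·(2.240000 + 0.833291) = 0.174422
y(0.53) ≈ 0.1744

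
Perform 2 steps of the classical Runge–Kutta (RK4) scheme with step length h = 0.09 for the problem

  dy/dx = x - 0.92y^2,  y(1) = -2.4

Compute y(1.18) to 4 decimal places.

RK4: k1 = f(x_n, y_n); k2 = f(x_n + h/2, y_n + (h/2)·k1); k3 = f(x_n + h/2, y_n + (h/2)·k2); k4 = f(x_n + h, y_n + h·k3); y_{n+1} = y_n + (h/6)·(k1 + 2k2 + 2k3 + k4).
x=1.000000, y=-2.400000:
  k1 = f(1.000000, -2.400000) = -4.299200
  k2 = f(1.045000, -2.593464) = -5.142971
  k3 = f(1.045000, -2.631434) = -5.325488
  k4 = f(1.090000, -2.879294) = -6.537107
  y ← -2.400000 + (0.09/6)·(k1 + 2k2 + 2k3 + k4) = -2.876598
x=1.090000, y=-2.876598:
  k1 = f(1.090000, -2.876598) = -6.522833
  k2 = f(1.135000, -3.170126) = -8.110722
  k3 = f(1.135000, -3.241581) = -8.532219
  k4 = f(1.180000, -3.644498) = -11.039777
  y ← -2.876598 + (0.09/6)·(k1 + 2k2 + 2k3 + k4) = -3.639326
y(1.18) ≈ -3.6393

-3.6393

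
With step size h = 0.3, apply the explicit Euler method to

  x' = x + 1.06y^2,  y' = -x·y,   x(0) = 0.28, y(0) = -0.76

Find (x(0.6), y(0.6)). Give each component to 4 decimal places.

Euler on (x,y): x_{n+1} = x_n + h·x', y_{n+1} = y_n + h·y'.
0.000000: (0.280000, -0.760000); f=(0.892256, 0.212800) → (0.547677, -0.696160)
0.300000: (0.547677, -0.696160); f=(1.061394, 0.381271) → (0.866095, -0.581779)
(x(0.6), y(0.6)) ≈ (0.8661, -0.5818)

0.8661, -0.5818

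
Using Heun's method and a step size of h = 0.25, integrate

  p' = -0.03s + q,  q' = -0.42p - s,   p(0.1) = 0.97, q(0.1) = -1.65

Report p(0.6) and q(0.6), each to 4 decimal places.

Heun on (p,q): k1 = f(s_n, state_n); k2 = f(s_n + h, state_n + h·k1); state_{n+1} = state_n + (h/2)·(k1 + k2).
0.100000: (0.970000, -1.650000)
  k1 = (-1.653000, -0.507400)
  predictor → (0.556750, -1.776850)
  k2 = (-1.787350, -0.583835)
  → (0.539956, -1.786404)
0.350000: (0.539956, -1.786404)
  k1 = (-1.796904, -0.576782)
  predictor → (0.090730, -1.930600)
  k2 = (-1.948600, -0.638107)
  → (0.071768, -1.938265)
(p(0.6), q(0.6)) ≈ (0.0718, -1.9383)

0.0718, -1.9383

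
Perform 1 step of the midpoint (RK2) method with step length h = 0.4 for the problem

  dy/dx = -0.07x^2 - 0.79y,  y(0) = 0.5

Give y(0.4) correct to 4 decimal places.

0.3658

Midpoint: k1 = f(x_n, y_n); k2 = f(x_n + h/2, y_n + (h/2)·k1); y_{n+1} = y_n + h·k2.
x=0.000000, y=0.500000:
  k1 = f(0.000000, 0.500000) = -0.395000
  k2 = f(0.200000, 0.421000) = -0.335390
  y ← 0.500000 + 0.4·(-0.335390) = 0.365844
y(0.4) ≈ 0.3658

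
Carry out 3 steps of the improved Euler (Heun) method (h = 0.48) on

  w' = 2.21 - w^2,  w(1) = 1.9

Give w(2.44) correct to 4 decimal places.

Heun: k1 = f(t_n, w_n); k2 = f(t_n + h, w_n + h·k1); w_{n+1} = w_n + (h/2)·(k1 + k2).
t=1.000000, w=1.900000:
  k1 = f(1.000000, 1.900000) = -1.400000
  k2 = f(1.480000, 1.228000) = 0.702016
  w ← 1.900000 + (0.48/2)·(-1.400000 + 0.702016) = 1.732484
t=1.480000, w=1.732484:
  k1 = f(1.480000, 1.732484) = -0.791500
  k2 = f(1.960000, 1.352564) = 0.380571
  w ← 1.732484 + (0.48/2)·(-0.791500 + 0.380571) = 1.633861
t=1.960000, w=1.633861:
  k1 = f(1.960000, 1.633861) = -0.459501
  k2 = f(2.440000, 1.413300) = 0.212583
  w ← 1.633861 + (0.48/2)·(-0.459501 + 0.212583) = 1.574600
w(2.44) ≈ 1.5746

1.5746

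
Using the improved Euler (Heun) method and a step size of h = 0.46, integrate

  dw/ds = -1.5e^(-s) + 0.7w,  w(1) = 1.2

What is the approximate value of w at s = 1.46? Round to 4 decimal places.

Heun: k1 = f(s_n, w_n); k2 = f(s_n + h, w_n + h·k1); w_{n+1} = w_n + (h/2)·(k1 + k2).
s=1.000000, w=1.200000:
  k1 = f(1.000000, 1.200000) = 0.288181
  k2 = f(1.460000, 1.332563) = 0.584440
  w ← 1.200000 + (0.46/2)·(0.288181 + 0.584440) = 1.400703
w(1.46) ≈ 1.4007

1.4007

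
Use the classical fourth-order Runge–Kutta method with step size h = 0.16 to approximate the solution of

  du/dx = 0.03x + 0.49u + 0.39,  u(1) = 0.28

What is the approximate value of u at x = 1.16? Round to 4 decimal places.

RK4: k1 = f(x_n, u_n); k2 = f(x_n + h/2, u_n + (h/2)·k1); k3 = f(x_n + h/2, u_n + (h/2)·k2); k4 = f(x_n + h, u_n + h·k3); u_{n+1} = u_n + (h/6)·(k1 + 2k2 + 2k3 + k4).
x=1.000000, u=0.280000:
  k1 = f(1.000000, 0.280000) = 0.557200
  k2 = f(1.080000, 0.324576) = 0.581442
  k3 = f(1.080000, 0.326515) = 0.582393
  k4 = f(1.160000, 0.373183) = 0.607660
  u ← 0.280000 + (0.16/6)·(k1 + 2k2 + 2k3 + k4) = 0.373134
u(1.16) ≈ 0.3731

0.3731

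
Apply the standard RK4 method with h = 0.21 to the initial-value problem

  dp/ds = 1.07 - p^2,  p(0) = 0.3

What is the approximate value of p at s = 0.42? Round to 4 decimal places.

RK4: k1 = f(s_n, p_n); k2 = f(s_n + h/2, p_n + (h/2)·k1); k3 = f(s_n + h/2, p_n + (h/2)·k2); k4 = f(s_n + h, p_n + h·k3); p_{n+1} = p_n + (h/6)·(k1 + 2k2 + 2k3 + k4).
s=0.000000, p=0.300000:
  k1 = f(0.000000, 0.300000) = 0.980000
  k2 = f(0.105000, 0.402900) = 0.907672
  k3 = f(0.105000, 0.395306) = 0.913734
  k4 = f(0.210000, 0.491884) = 0.828050
  p ← 0.300000 + (0.21/6)·(k1 + 2k2 + 2k3 + k4) = 0.490780
s=0.210000, p=0.490780:
  k1 = f(0.210000, 0.490780) = 0.829135
  k2 = f(0.315000, 0.577839) = 0.736102
  k3 = f(0.315000, 0.568071) = 0.747296
  k4 = f(0.420000, 0.647712) = 0.650469
  p ← 0.490780 + (0.21/6)·(k1 + 2k2 + 2k3 + k4) = 0.646404
p(0.42) ≈ 0.6464

0.6464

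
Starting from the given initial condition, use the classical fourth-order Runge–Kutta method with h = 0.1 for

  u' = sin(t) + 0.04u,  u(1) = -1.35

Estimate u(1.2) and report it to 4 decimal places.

-1.1822

RK4: k1 = f(t_n, u_n); k2 = f(t_n + h/2, u_n + (h/2)·k1); k3 = f(t_n + h/2, u_n + (h/2)·k2); k4 = f(t_n + h, u_n + h·k3); u_{n+1} = u_n + (h/6)·(k1 + 2k2 + 2k3 + k4).
t=1.000000, u=-1.350000:
  k1 = f(1.000000, -1.350000) = 0.787471
  k2 = f(1.050000, -1.310626) = 0.814998
  k3 = f(1.050000, -1.309250) = 0.815053
  k4 = f(1.100000, -1.268495) = 0.840468
  u ← -1.350000 + (0.1/6)·(k1 + 2k2 + 2k3 + k4) = -1.268533
t=1.100000, u=-1.268533:
  k1 = f(1.100000, -1.268533) = 0.840466
  k2 = f(1.150000, -1.226509) = 0.863704
  k3 = f(1.150000, -1.225347) = 0.863750
  k4 = f(1.200000, -1.182158) = 0.884753
  u ← -1.268533 + (0.1/6)·(k1 + 2k2 + 2k3 + k4) = -1.182197
u(1.2) ≈ -1.1822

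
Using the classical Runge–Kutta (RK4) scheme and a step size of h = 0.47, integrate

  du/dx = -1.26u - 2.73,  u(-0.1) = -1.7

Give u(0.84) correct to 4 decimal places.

RK4: k1 = f(x_n, u_n); k2 = f(x_n + h/2, u_n + (h/2)·k1); k3 = f(x_n + h/2, u_n + (h/2)·k2); k4 = f(x_n + h, u_n + h·k3); u_{n+1} = u_n + (h/6)·(k1 + 2k2 + 2k3 + k4).
x=-0.100000, u=-1.700000:
  k1 = f(-0.100000, -1.700000) = -0.588000
  k2 = f(0.135000, -1.838180) = -0.413893
  k3 = f(0.135000, -1.797265) = -0.465446
  k4 = f(0.370000, -1.918760) = -0.312363
  u ← -1.700000 + (0.47/6)·(k1 + 2k2 + 2k3 + k4) = -1.908292
x=0.370000, u=-1.908292:
  k1 = f(0.370000, -1.908292) = -0.325553
  k2 = f(0.605000, -1.984796) = -0.229156
  k3 = f(0.605000, -1.962143) = -0.257699
  k4 = f(0.840000, -2.029410) = -0.172943
  u ← -1.908292 + (0.47/6)·(k1 + 2k2 + 2k3 + k4) = -2.023614
u(0.84) ≈ -2.0236

-2.0236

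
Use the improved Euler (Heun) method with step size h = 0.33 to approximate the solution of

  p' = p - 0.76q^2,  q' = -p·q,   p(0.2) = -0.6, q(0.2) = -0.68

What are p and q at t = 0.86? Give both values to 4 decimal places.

-1.6655, -1.2998

Heun on (p,q): k1 = f(t_n, state_n); k2 = f(t_n + h, state_n + h·k1); state_{n+1} = state_n + (h/2)·(k1 + k2).
0.200000: (-0.600000, -0.680000)
  k1 = (-0.951424, -0.408000)
  predictor → (-0.913970, -0.814640)
  k2 = (-1.418335, -0.744556)
  → (-0.991010, -0.870172)
0.530000: (-0.991010, -0.870172)
  k1 = (-1.566481, -0.862349)
  predictor → (-1.507949, -1.154747)
  k2 = (-2.521364, -1.741300)
  → (-1.665505, -1.299774)
(p(0.86), q(0.86)) ≈ (-1.6655, -1.2998)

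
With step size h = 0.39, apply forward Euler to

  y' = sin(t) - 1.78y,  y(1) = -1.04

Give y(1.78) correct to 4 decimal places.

Euler: y_{n+1} = y_n + h·f(t_n, y_n).
t=1.000000, y=-1.040000: f=2.692671 → y ← -1.040000 + 0.39·2.692671 = 0.010142
t=1.390000, y=0.010142: f=0.965649 → y ← 0.010142 + 0.39·0.965649 = 0.386745
y(1.78) ≈ 0.3867

0.3867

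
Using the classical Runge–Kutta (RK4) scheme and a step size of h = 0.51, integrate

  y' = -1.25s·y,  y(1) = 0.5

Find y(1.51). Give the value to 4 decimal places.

0.2255

RK4: k1 = f(s_n, y_n); k2 = f(s_n + h/2, y_n + (h/2)·k1); k3 = f(s_n + h/2, y_n + (h/2)·k2); k4 = f(s_n + h, y_n + h·k3); y_{n+1} = y_n + (h/6)·(k1 + 2k2 + 2k3 + k4).
s=1.000000, y=0.500000:
  k1 = f(1.000000, 0.500000) = -0.625000
  k2 = f(1.255000, 0.340625) = -0.534355
  k3 = f(1.255000, 0.363739) = -0.570616
  k4 = f(1.510000, 0.208986) = -0.394461
  y ← 0.500000 + (0.51/6)·(k1 + 2k2 + 2k3 + k4) = 0.225501
y(1.51) ≈ 0.2255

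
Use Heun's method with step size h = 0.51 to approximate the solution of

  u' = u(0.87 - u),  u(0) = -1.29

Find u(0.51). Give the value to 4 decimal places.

Heun: k1 = f(x_n, u_n); k2 = f(x_n + h, u_n + h·k1); u_{n+1} = u_n + (h/2)·(k1 + k2).
x=0.000000, u=-1.290000:
  k1 = f(0.000000, -1.290000) = -2.786400
  k2 = f(0.510000, -2.711064) = -9.708494
  u ← -1.290000 + (0.51/2)·(-2.786400 + (-9.708494)) = -4.476198
u(0.51) ≈ -4.4762

-4.4762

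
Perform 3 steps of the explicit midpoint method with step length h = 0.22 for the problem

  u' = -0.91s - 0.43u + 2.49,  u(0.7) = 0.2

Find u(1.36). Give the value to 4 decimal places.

Midpoint: k1 = f(s_n, u_n); k2 = f(s_n + h/2, u_n + (h/2)·k1); u_{n+1} = u_n + h·k2.
s=0.700000, u=0.200000:
  k1 = f(0.700000, 0.200000) = 1.767000
  k2 = f(0.810000, 0.394370) = 1.583321
  u ← 0.200000 + 0.22·1.583321 = 0.548331
s=0.920000, u=0.548331:
  k1 = f(0.920000, 0.548331) = 1.417018
  k2 = f(1.030000, 0.704203) = 1.249893
  u ← 0.548331 + 0.22·1.249893 = 0.823307
s=1.140000, u=0.823307:
  k1 = f(1.140000, 0.823307) = 1.098578
  k2 = f(1.250000, 0.944151) = 0.946515
  u ← 0.823307 + 0.22·0.946515 = 1.031540
u(1.36) ≈ 1.0315

1.0315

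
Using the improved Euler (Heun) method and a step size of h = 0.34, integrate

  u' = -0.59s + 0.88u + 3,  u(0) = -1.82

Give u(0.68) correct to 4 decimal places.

-0.6972

Heun: k1 = f(s_n, u_n); k2 = f(s_n + h, u_n + h·k1); u_{n+1} = u_n + (h/2)·(k1 + k2).
s=0.000000, u=-1.820000:
  k1 = f(0.000000, -1.820000) = 1.398400
  k2 = f(0.340000, -1.344544) = 1.616201
  u ← -1.820000 + (0.34/2)·(1.398400 + 1.616201) = -1.307518
s=0.340000, u=-1.307518:
  k1 = f(0.340000, -1.307518) = 1.648784
  k2 = f(0.680000, -0.746931) = 1.941501
  u ← -1.307518 + (0.34/2)·(1.648784 + 1.941501) = -0.697169
u(0.68) ≈ -0.6972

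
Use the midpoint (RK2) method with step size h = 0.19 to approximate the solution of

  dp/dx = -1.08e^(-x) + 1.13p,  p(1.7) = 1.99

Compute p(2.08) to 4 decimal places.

Midpoint: k1 = f(x_n, p_n); k2 = f(x_n + h/2, p_n + (h/2)·k1); p_{n+1} = p_n + h·k2.
x=1.700000, p=1.990000:
  k1 = f(1.700000, 1.990000) = 2.051402
  k2 = f(1.795000, 2.184883) = 2.289500
  p ← 1.990000 + 0.19·2.289500 = 2.425005
x=1.890000, p=2.425005:
  k1 = f(1.890000, 2.425005) = 2.577098
  k2 = f(1.985000, 2.669829) = 2.868536
  p ← 2.425005 + 0.19·2.868536 = 2.970027
p(2.08) ≈ 2.9700

2.9700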